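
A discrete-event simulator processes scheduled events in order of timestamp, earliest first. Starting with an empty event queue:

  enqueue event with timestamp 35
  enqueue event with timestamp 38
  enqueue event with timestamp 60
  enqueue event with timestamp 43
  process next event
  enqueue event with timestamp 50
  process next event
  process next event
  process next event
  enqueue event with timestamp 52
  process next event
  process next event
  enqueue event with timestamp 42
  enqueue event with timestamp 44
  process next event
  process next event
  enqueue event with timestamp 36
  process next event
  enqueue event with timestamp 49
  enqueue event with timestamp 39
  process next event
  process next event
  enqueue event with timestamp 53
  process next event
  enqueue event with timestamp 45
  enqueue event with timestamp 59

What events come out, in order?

35 → 38 → 43 → 50 → 52 → 60 → 42 → 44 → 36 → 39 → 49 → 53

insert 35 → {35}
insert 38 → {35, 38}
insert 60 → {35, 38, 60}
insert 43 → {35, 38, 43, 60}
process next event → 35; now {38, 43, 60}
insert 50 → {38, 43, 50, 60}
process next event → 38; now {43, 50, 60}
process next event → 43; now {50, 60}
process next event → 50; now {60}
insert 52 → {52, 60}
process next event → 52; now {60}
process next event → 60; now {}
insert 42 → {42}
insert 44 → {42, 44}
process next event → 42; now {44}
process next event → 44; now {}
insert 36 → {36}
process next event → 36; now {}
insert 49 → {49}
insert 39 → {39, 49}
process next event → 39; now {49}
process next event → 49; now {}
insert 53 → {53}
process next event → 53; now {}
insert 45 → {45}
insert 59 → {45, 59}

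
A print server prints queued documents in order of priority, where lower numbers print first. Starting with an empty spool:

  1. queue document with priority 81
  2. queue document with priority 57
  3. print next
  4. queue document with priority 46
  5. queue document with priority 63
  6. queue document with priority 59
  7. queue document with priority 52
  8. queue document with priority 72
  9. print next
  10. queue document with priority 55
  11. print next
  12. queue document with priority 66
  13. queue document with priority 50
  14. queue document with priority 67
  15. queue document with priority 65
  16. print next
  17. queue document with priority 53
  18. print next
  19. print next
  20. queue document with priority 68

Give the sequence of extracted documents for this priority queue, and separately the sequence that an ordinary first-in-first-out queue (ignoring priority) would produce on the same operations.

insert 81 → {81}
insert 57 → {57, 81}
print next → 57; now {81}
insert 46 → {46, 81}
insert 63 → {46, 63, 81}
insert 59 → {46, 59, 63, 81}
insert 52 → {46, 52, 59, 63, 81}
insert 72 → {46, 52, 59, 63, 72, 81}
print next → 46; now {52, 59, 63, 72, 81}
insert 55 → {52, 55, 59, 63, 72, 81}
print next → 52; now {55, 59, 63, 72, 81}
insert 66 → {55, 59, 63, 66, 72, 81}
insert 50 → {50, 55, 59, 63, 66, 72, 81}
insert 67 → {50, 55, 59, 63, 66, 67, 72, 81}
insert 65 → {50, 55, 59, 63, 65, 66, 67, 72, 81}
print next → 50; now {55, 59, 63, 65, 66, 67, 72, 81}
insert 53 → {53, 55, 59, 63, 65, 66, 67, 72, 81}
print next → 53; now {55, 59, 63, 65, 66, 67, 72, 81}
print next → 55; now {59, 63, 65, 66, 67, 72, 81}
insert 68 → {59, 63, 65, 66, 67, 68, 72, 81}

priority queue: [57, 46, 52, 50, 53, 55]; FIFO queue: 81 → 57 → 46 → 63 → 59 → 52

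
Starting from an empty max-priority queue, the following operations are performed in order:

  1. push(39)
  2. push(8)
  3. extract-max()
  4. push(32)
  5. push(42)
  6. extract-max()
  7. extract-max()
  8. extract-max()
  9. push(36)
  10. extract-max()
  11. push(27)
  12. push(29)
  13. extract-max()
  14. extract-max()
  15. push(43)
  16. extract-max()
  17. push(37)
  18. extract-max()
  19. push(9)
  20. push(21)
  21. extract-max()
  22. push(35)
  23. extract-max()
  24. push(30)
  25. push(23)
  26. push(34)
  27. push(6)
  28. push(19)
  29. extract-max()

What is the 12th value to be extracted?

insert 39 → {39}
insert 8 → {39, 8}
extract-max → 39; now {8}
insert 32 → {32, 8}
insert 42 → {42, 32, 8}
extract-max → 42; now {32, 8}
extract-max → 32; now {8}
extract-max → 8; now {}
insert 36 → {36}
extract-max → 36; now {}
insert 27 → {27}
insert 29 → {29, 27}
extract-max → 29; now {27}
extract-max → 27; now {}
insert 43 → {43}
extract-max → 43; now {}
insert 37 → {37}
extract-max → 37; now {}
insert 9 → {9}
insert 21 → {21, 9}
extract-max → 21; now {9}
insert 35 → {35, 9}
extract-max → 35; now {9}
insert 30 → {30, 9}
insert 23 → {30, 23, 9}
insert 34 → {34, 30, 23, 9}
insert 6 → {34, 30, 23, 9, 6}
insert 19 → {34, 30, 23, 19, 9, 6}
extract-max → 34; now {30, 23, 19, 9, 6}

34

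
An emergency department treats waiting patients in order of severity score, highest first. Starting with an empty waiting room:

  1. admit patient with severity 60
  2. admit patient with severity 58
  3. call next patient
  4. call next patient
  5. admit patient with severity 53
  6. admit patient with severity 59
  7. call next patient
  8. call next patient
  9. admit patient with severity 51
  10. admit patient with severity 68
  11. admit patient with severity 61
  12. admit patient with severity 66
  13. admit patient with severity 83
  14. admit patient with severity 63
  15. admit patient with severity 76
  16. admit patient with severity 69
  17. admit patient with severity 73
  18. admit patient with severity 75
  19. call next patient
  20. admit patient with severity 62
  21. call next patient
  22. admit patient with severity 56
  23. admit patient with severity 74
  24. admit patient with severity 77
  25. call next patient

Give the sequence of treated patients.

[60, 58, 59, 53, 83, 76, 77]

insert 60 → {60}
insert 58 → {60, 58}
call next patient → 60; now {58}
call next patient → 58; now {}
insert 53 → {53}
insert 59 → {59, 53}
call next patient → 59; now {53}
call next patient → 53; now {}
insert 51 → {51}
insert 68 → {68, 51}
insert 61 → {68, 61, 51}
insert 66 → {68, 66, 61, 51}
insert 83 → {83, 68, 66, 61, 51}
insert 63 → {83, 68, 66, 63, 61, 51}
insert 76 → {83, 76, 68, 66, 63, 61, 51}
insert 69 → {83, 76, 69, 68, 66, 63, 61, 51}
insert 73 → {83, 76, 73, 69, 68, 66, 63, 61, 51}
insert 75 → {83, 76, 75, 73, 69, 68, 66, 63, 61, 51}
call next patient → 83; now {76, 75, 73, 69, 68, 66, 63, 61, 51}
insert 62 → {76, 75, 73, 69, 68, 66, 63, 62, 61, 51}
call next patient → 76; now {75, 73, 69, 68, 66, 63, 62, 61, 51}
insert 56 → {75, 73, 69, 68, 66, 63, 62, 61, 56, 51}
insert 74 → {75, 74, 73, 69, 68, 66, 63, 62, 61, 56, 51}
insert 77 → {77, 75, 74, 73, 69, 68, 66, 63, 62, 61, 56, 51}
call next patient → 77; now {75, 74, 73, 69, 68, 66, 63, 62, 61, 56, 51}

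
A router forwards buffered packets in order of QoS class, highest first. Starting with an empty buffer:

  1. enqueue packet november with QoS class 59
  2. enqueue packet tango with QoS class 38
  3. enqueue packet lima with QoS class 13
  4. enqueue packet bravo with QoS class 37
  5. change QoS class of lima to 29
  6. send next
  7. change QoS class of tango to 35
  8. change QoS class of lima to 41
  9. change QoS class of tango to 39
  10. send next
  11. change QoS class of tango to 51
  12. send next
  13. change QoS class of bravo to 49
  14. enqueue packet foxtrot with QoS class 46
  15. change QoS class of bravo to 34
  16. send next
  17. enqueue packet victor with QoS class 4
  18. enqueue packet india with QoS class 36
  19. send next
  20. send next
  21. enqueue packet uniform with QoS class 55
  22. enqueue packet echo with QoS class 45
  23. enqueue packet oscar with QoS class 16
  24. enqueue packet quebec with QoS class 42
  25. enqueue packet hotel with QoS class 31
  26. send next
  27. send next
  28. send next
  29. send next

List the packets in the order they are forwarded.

add november (QoS class 59) → {november:59}
add tango (QoS class 38) → {november:59, tango:38}
add lima (QoS class 13) → {november:59, tango:38, lima:13}
add bravo (QoS class 37) → {november:59, tango:38, bravo:37, lima:13}
update lima to QoS class 29 → {november:59, tango:38, bravo:37, lima:29}
send next → november; now {tango:38, bravo:37, lima:29}
update tango to QoS class 35 → {bravo:37, tango:35, lima:29}
update lima to QoS class 41 → {lima:41, bravo:37, tango:35}
update tango to QoS class 39 → {lima:41, tango:39, bravo:37}
send next → lima; now {tango:39, bravo:37}
update tango to QoS class 51 → {tango:51, bravo:37}
send next → tango; now {bravo:37}
update bravo to QoS class 49 → {bravo:49}
add foxtrot (QoS class 46) → {bravo:49, foxtrot:46}
update bravo to QoS class 34 → {foxtrot:46, bravo:34}
send next → foxtrot; now {bravo:34}
add victor (QoS class 4) → {bravo:34, victor:4}
add india (QoS class 36) → {india:36, bravo:34, victor:4}
send next → india; now {bravo:34, victor:4}
send next → bravo; now {victor:4}
add uniform (QoS class 55) → {uniform:55, victor:4}
add echo (QoS class 45) → {uniform:55, echo:45, victor:4}
add oscar (QoS class 16) → {uniform:55, echo:45, oscar:16, victor:4}
add quebec (QoS class 42) → {uniform:55, echo:45, quebec:42, oscar:16, victor:4}
add hotel (QoS class 31) → {uniform:55, echo:45, quebec:42, hotel:31, oscar:16, victor:4}
send next → uniform; now {echo:45, quebec:42, hotel:31, oscar:16, victor:4}
send next → echo; now {quebec:42, hotel:31, oscar:16, victor:4}
send next → quebec; now {hotel:31, oscar:16, victor:4}
send next → hotel; now {oscar:16, victor:4}

november, lima, tango, foxtrot, india, bravo, uniform, echo, quebec, hotel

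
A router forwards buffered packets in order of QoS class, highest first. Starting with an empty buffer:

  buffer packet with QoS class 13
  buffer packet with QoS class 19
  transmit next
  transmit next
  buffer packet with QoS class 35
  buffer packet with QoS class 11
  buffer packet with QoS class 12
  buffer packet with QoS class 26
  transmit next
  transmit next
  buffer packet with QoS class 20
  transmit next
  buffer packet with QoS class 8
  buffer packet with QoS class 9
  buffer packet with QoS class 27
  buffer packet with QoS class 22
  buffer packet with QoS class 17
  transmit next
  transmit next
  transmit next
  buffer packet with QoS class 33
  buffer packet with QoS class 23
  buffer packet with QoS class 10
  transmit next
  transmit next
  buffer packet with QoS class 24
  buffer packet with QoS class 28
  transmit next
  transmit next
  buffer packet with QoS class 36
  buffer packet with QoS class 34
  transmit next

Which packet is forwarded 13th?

insert 13 → {13}
insert 19 → {19, 13}
transmit next → 19; now {13}
transmit next → 13; now {}
insert 35 → {35}
insert 11 → {35, 11}
insert 12 → {35, 12, 11}
insert 26 → {35, 26, 12, 11}
transmit next → 35; now {26, 12, 11}
transmit next → 26; now {12, 11}
insert 20 → {20, 12, 11}
transmit next → 20; now {12, 11}
insert 8 → {12, 11, 8}
insert 9 → {12, 11, 9, 8}
insert 27 → {27, 12, 11, 9, 8}
insert 22 → {27, 22, 12, 11, 9, 8}
insert 17 → {27, 22, 17, 12, 11, 9, 8}
transmit next → 27; now {22, 17, 12, 11, 9, 8}
transmit next → 22; now {17, 12, 11, 9, 8}
transmit next → 17; now {12, 11, 9, 8}
insert 33 → {33, 12, 11, 9, 8}
insert 23 → {33, 23, 12, 11, 9, 8}
insert 10 → {33, 23, 12, 11, 10, 9, 8}
transmit next → 33; now {23, 12, 11, 10, 9, 8}
transmit next → 23; now {12, 11, 10, 9, 8}
insert 24 → {24, 12, 11, 10, 9, 8}
insert 28 → {28, 24, 12, 11, 10, 9, 8}
transmit next → 28; now {24, 12, 11, 10, 9, 8}
transmit next → 24; now {12, 11, 10, 9, 8}
insert 36 → {36, 12, 11, 10, 9, 8}
insert 34 → {36, 34, 12, 11, 10, 9, 8}
transmit next → 36; now {34, 12, 11, 10, 9, 8}

36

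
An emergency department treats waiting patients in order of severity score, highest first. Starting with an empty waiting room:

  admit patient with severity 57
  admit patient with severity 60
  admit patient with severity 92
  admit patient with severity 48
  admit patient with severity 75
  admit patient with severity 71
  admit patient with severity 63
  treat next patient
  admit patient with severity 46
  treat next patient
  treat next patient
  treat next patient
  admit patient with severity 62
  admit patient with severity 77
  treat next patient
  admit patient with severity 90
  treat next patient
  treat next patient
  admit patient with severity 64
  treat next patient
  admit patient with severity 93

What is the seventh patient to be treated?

insert 57 → {57}
insert 60 → {60, 57}
insert 92 → {92, 60, 57}
insert 48 → {92, 60, 57, 48}
insert 75 → {92, 75, 60, 57, 48}
insert 71 → {92, 75, 71, 60, 57, 48}
insert 63 → {92, 75, 71, 63, 60, 57, 48}
treat next patient → 92; now {75, 71, 63, 60, 57, 48}
insert 46 → {75, 71, 63, 60, 57, 48, 46}
treat next patient → 75; now {71, 63, 60, 57, 48, 46}
treat next patient → 71; now {63, 60, 57, 48, 46}
treat next patient → 63; now {60, 57, 48, 46}
insert 62 → {62, 60, 57, 48, 46}
insert 77 → {77, 62, 60, 57, 48, 46}
treat next patient → 77; now {62, 60, 57, 48, 46}
insert 90 → {90, 62, 60, 57, 48, 46}
treat next patient → 90; now {62, 60, 57, 48, 46}
treat next patient → 62; now {60, 57, 48, 46}
insert 64 → {64, 60, 57, 48, 46}
treat next patient → 64; now {60, 57, 48, 46}
insert 93 → {93, 60, 57, 48, 46}

62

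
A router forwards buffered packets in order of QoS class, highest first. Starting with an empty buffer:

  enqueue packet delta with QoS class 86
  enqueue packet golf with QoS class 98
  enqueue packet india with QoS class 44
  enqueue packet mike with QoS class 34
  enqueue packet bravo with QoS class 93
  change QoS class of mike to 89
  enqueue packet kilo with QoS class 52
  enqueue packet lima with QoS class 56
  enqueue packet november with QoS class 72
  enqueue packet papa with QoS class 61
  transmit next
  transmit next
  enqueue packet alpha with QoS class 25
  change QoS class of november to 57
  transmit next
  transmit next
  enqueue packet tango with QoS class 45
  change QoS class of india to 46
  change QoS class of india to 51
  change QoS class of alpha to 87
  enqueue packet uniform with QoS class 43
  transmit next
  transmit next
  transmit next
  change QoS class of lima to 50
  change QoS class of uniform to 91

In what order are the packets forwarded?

[golf, bravo, mike, delta, alpha, papa, november]

add delta (QoS class 86) → {delta:86}
add golf (QoS class 98) → {golf:98, delta:86}
add india (QoS class 44) → {golf:98, delta:86, india:44}
add mike (QoS class 34) → {golf:98, delta:86, india:44, mike:34}
add bravo (QoS class 93) → {golf:98, bravo:93, delta:86, india:44, mike:34}
update mike to QoS class 89 → {golf:98, bravo:93, mike:89, delta:86, india:44}
add kilo (QoS class 52) → {golf:98, bravo:93, mike:89, delta:86, kilo:52, india:44}
add lima (QoS class 56) → {golf:98, bravo:93, mike:89, delta:86, lima:56, kilo:52, india:44}
add november (QoS class 72) → {golf:98, bravo:93, mike:89, delta:86, november:72, lima:56, kilo:52, india:44}
add papa (QoS class 61) → {golf:98, bravo:93, mike:89, delta:86, november:72, papa:61, lima:56, kilo:52, india:44}
transmit next → golf; now {bravo:93, mike:89, delta:86, november:72, papa:61, lima:56, kilo:52, india:44}
transmit next → bravo; now {mike:89, delta:86, november:72, papa:61, lima:56, kilo:52, india:44}
add alpha (QoS class 25) → {mike:89, delta:86, november:72, papa:61, lima:56, kilo:52, india:44, alpha:25}
update november to QoS class 57 → {mike:89, delta:86, papa:61, november:57, lima:56, kilo:52, india:44, alpha:25}
transmit next → mike; now {delta:86, papa:61, november:57, lima:56, kilo:52, india:44, alpha:25}
transmit next → delta; now {papa:61, november:57, lima:56, kilo:52, india:44, alpha:25}
add tango (QoS class 45) → {papa:61, november:57, lima:56, kilo:52, tango:45, india:44, alpha:25}
update india to QoS class 46 → {papa:61, november:57, lima:56, kilo:52, india:46, tango:45, alpha:25}
update india to QoS class 51 → {papa:61, november:57, lima:56, kilo:52, india:51, tango:45, alpha:25}
update alpha to QoS class 87 → {alpha:87, papa:61, november:57, lima:56, kilo:52, india:51, tango:45}
add uniform (QoS class 43) → {alpha:87, papa:61, november:57, lima:56, kilo:52, india:51, tango:45, uniform:43}
transmit next → alpha; now {papa:61, november:57, lima:56, kilo:52, india:51, tango:45, uniform:43}
transmit next → papa; now {november:57, lima:56, kilo:52, india:51, tango:45, uniform:43}
transmit next → november; now {lima:56, kilo:52, india:51, tango:45, uniform:43}
update lima to QoS class 50 → {kilo:52, india:51, lima:50, tango:45, uniform:43}
update uniform to QoS class 91 → {uniform:91, kilo:52, india:51, lima:50, tango:45}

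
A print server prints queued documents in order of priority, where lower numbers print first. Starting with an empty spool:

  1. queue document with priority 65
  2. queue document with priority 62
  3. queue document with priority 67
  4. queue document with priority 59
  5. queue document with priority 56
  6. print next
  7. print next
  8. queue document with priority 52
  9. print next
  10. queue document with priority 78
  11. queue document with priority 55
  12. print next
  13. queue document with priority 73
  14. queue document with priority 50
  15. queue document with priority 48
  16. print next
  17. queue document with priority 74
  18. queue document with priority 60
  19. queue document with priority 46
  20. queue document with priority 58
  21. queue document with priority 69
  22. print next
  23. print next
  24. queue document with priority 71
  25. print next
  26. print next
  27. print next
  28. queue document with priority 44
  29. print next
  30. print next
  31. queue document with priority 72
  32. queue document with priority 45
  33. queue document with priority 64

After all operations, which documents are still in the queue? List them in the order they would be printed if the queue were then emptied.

insert 65 → {65}
insert 62 → {62, 65}
insert 67 → {62, 65, 67}
insert 59 → {59, 62, 65, 67}
insert 56 → {56, 59, 62, 65, 67}
print next → 56; now {59, 62, 65, 67}
print next → 59; now {62, 65, 67}
insert 52 → {52, 62, 65, 67}
print next → 52; now {62, 65, 67}
insert 78 → {62, 65, 67, 78}
insert 55 → {55, 62, 65, 67, 78}
print next → 55; now {62, 65, 67, 78}
insert 73 → {62, 65, 67, 73, 78}
insert 50 → {50, 62, 65, 67, 73, 78}
insert 48 → {48, 50, 62, 65, 67, 73, 78}
print next → 48; now {50, 62, 65, 67, 73, 78}
insert 74 → {50, 62, 65, 67, 73, 74, 78}
insert 60 → {50, 60, 62, 65, 67, 73, 74, 78}
insert 46 → {46, 50, 60, 62, 65, 67, 73, 74, 78}
insert 58 → {46, 50, 58, 60, 62, 65, 67, 73, 74, 78}
insert 69 → {46, 50, 58, 60, 62, 65, 67, 69, 73, 74, 78}
print next → 46; now {50, 58, 60, 62, 65, 67, 69, 73, 74, 78}
print next → 50; now {58, 60, 62, 65, 67, 69, 73, 74, 78}
insert 71 → {58, 60, 62, 65, 67, 69, 71, 73, 74, 78}
print next → 58; now {60, 62, 65, 67, 69, 71, 73, 74, 78}
print next → 60; now {62, 65, 67, 69, 71, 73, 74, 78}
print next → 62; now {65, 67, 69, 71, 73, 74, 78}
insert 44 → {44, 65, 67, 69, 71, 73, 74, 78}
print next → 44; now {65, 67, 69, 71, 73, 74, 78}
print next → 65; now {67, 69, 71, 73, 74, 78}
insert 72 → {67, 69, 71, 72, 73, 74, 78}
insert 45 → {45, 67, 69, 71, 72, 73, 74, 78}
insert 64 → {45, 64, 67, 69, 71, 72, 73, 74, 78}

45, 64, 67, 69, 71, 72, 73, 74, 78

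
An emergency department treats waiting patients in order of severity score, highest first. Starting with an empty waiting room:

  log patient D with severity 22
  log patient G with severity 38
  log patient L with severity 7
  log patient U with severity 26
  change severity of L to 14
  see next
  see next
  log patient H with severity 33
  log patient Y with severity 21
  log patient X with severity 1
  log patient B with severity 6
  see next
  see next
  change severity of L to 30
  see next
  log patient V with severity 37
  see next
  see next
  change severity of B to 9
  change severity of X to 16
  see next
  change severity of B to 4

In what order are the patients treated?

[G, U, H, D, L, V, Y, X]

add D (severity 22) → {D:22}
add G (severity 38) → {G:38, D:22}
add L (severity 7) → {G:38, D:22, L:7}
add U (severity 26) → {G:38, U:26, D:22, L:7}
update L to severity 14 → {G:38, U:26, D:22, L:14}
see next → G; now {U:26, D:22, L:14}
see next → U; now {D:22, L:14}
add H (severity 33) → {H:33, D:22, L:14}
add Y (severity 21) → {H:33, D:22, Y:21, L:14}
add X (severity 1) → {H:33, D:22, Y:21, L:14, X:1}
add B (severity 6) → {H:33, D:22, Y:21, L:14, B:6, X:1}
see next → H; now {D:22, Y:21, L:14, B:6, X:1}
see next → D; now {Y:21, L:14, B:6, X:1}
update L to severity 30 → {L:30, Y:21, B:6, X:1}
see next → L; now {Y:21, B:6, X:1}
add V (severity 37) → {V:37, Y:21, B:6, X:1}
see next → V; now {Y:21, B:6, X:1}
see next → Y; now {B:6, X:1}
update B to severity 9 → {B:9, X:1}
update X to severity 16 → {X:16, B:9}
see next → X; now {B:9}
update B to severity 4 → {B:4}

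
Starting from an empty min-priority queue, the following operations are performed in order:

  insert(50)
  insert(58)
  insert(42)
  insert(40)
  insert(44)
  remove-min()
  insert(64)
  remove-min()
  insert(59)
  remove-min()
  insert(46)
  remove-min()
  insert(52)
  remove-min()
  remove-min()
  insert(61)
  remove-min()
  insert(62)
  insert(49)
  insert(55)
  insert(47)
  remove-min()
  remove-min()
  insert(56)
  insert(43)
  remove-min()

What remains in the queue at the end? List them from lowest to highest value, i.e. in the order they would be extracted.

insert 50 → {50}
insert 58 → {50, 58}
insert 42 → {42, 50, 58}
insert 40 → {40, 42, 50, 58}
insert 44 → {40, 42, 44, 50, 58}
remove-min → 40; now {42, 44, 50, 58}
insert 64 → {42, 44, 50, 58, 64}
remove-min → 42; now {44, 50, 58, 64}
insert 59 → {44, 50, 58, 59, 64}
remove-min → 44; now {50, 58, 59, 64}
insert 46 → {46, 50, 58, 59, 64}
remove-min → 46; now {50, 58, 59, 64}
insert 52 → {50, 52, 58, 59, 64}
remove-min → 50; now {52, 58, 59, 64}
remove-min → 52; now {58, 59, 64}
insert 61 → {58, 59, 61, 64}
remove-min → 58; now {59, 61, 64}
insert 62 → {59, 61, 62, 64}
insert 49 → {49, 59, 61, 62, 64}
insert 55 → {49, 55, 59, 61, 62, 64}
insert 47 → {47, 49, 55, 59, 61, 62, 64}
remove-min → 47; now {49, 55, 59, 61, 62, 64}
remove-min → 49; now {55, 59, 61, 62, 64}
insert 56 → {55, 56, 59, 61, 62, 64}
insert 43 → {43, 55, 56, 59, 61, 62, 64}
remove-min → 43; now {55, 56, 59, 61, 62, 64}

55, 56, 59, 61, 62, 64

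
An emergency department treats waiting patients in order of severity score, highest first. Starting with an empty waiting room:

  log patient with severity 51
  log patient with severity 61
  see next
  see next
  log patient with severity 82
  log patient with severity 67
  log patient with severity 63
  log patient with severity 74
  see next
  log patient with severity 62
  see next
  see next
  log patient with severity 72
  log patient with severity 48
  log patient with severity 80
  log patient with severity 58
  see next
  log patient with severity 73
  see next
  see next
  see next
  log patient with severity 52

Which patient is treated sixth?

insert 51 → {51}
insert 61 → {61, 51}
see next → 61; now {51}
see next → 51; now {}
insert 82 → {82}
insert 67 → {82, 67}
insert 63 → {82, 67, 63}
insert 74 → {82, 74, 67, 63}
see next → 82; now {74, 67, 63}
insert 62 → {74, 67, 63, 62}
see next → 74; now {67, 63, 62}
see next → 67; now {63, 62}
insert 72 → {72, 63, 62}
insert 48 → {72, 63, 62, 48}
insert 80 → {80, 72, 63, 62, 48}
insert 58 → {80, 72, 63, 62, 58, 48}
see next → 80; now {72, 63, 62, 58, 48}
insert 73 → {73, 72, 63, 62, 58, 48}
see next → 73; now {72, 63, 62, 58, 48}
see next → 72; now {63, 62, 58, 48}
see next → 63; now {62, 58, 48}
insert 52 → {62, 58, 52, 48}

80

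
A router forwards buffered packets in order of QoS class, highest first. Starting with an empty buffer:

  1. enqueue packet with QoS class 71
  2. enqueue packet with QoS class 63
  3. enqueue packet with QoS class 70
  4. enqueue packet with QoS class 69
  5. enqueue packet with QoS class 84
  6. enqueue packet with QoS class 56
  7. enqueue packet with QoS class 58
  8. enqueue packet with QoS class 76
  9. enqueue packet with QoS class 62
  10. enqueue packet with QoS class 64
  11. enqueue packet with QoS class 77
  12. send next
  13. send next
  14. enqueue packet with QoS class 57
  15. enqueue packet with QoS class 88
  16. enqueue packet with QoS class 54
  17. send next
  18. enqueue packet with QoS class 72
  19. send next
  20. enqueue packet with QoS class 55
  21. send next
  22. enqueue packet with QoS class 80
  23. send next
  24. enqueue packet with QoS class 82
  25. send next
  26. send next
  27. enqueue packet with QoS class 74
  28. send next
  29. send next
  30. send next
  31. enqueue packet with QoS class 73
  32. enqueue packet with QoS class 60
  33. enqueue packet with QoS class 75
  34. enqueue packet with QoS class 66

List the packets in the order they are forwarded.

84, 77, 88, 76, 72, 80, 82, 71, 74, 70, 69

insert 71 → {71}
insert 63 → {71, 63}
insert 70 → {71, 70, 63}
insert 69 → {71, 70, 69, 63}
insert 84 → {84, 71, 70, 69, 63}
insert 56 → {84, 71, 70, 69, 63, 56}
insert 58 → {84, 71, 70, 69, 63, 58, 56}
insert 76 → {84, 76, 71, 70, 69, 63, 58, 56}
insert 62 → {84, 76, 71, 70, 69, 63, 62, 58, 56}
insert 64 → {84, 76, 71, 70, 69, 64, 63, 62, 58, 56}
insert 77 → {84, 77, 76, 71, 70, 69, 64, 63, 62, 58, 56}
send next → 84; now {77, 76, 71, 70, 69, 64, 63, 62, 58, 56}
send next → 77; now {76, 71, 70, 69, 64, 63, 62, 58, 56}
insert 57 → {76, 71, 70, 69, 64, 63, 62, 58, 57, 56}
insert 88 → {88, 76, 71, 70, 69, 64, 63, 62, 58, 57, 56}
insert 54 → {88, 76, 71, 70, 69, 64, 63, 62, 58, 57, 56, 54}
send next → 88; now {76, 71, 70, 69, 64, 63, 62, 58, 57, 56, 54}
insert 72 → {76, 72, 71, 70, 69, 64, 63, 62, 58, 57, 56, 54}
send next → 76; now {72, 71, 70, 69, 64, 63, 62, 58, 57, 56, 54}
insert 55 → {72, 71, 70, 69, 64, 63, 62, 58, 57, 56, 55, 54}
send next → 72; now {71, 70, 69, 64, 63, 62, 58, 57, 56, 55, 54}
insert 80 → {80, 71, 70, 69, 64, 63, 62, 58, 57, 56, 55, 54}
send next → 80; now {71, 70, 69, 64, 63, 62, 58, 57, 56, 55, 54}
insert 82 → {82, 71, 70, 69, 64, 63, 62, 58, 57, 56, 55, 54}
send next → 82; now {71, 70, 69, 64, 63, 62, 58, 57, 56, 55, 54}
send next → 71; now {70, 69, 64, 63, 62, 58, 57, 56, 55, 54}
insert 74 → {74, 70, 69, 64, 63, 62, 58, 57, 56, 55, 54}
send next → 74; now {70, 69, 64, 63, 62, 58, 57, 56, 55, 54}
send next → 70; now {69, 64, 63, 62, 58, 57, 56, 55, 54}
send next → 69; now {64, 63, 62, 58, 57, 56, 55, 54}
insert 73 → {73, 64, 63, 62, 58, 57, 56, 55, 54}
insert 60 → {73, 64, 63, 62, 60, 58, 57, 56, 55, 54}
insert 75 → {75, 73, 64, 63, 62, 60, 58, 57, 56, 55, 54}
insert 66 → {75, 73, 66, 64, 63, 62, 60, 58, 57, 56, 55, 54}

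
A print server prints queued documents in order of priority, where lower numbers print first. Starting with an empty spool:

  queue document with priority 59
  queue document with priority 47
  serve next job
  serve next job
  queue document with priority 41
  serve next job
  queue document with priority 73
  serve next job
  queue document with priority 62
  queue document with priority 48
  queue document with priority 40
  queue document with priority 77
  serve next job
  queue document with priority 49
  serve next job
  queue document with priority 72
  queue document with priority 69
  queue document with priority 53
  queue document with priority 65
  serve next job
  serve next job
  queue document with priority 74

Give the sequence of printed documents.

47, 59, 41, 73, 40, 48, 49, 53

insert 59 → {59}
insert 47 → {47, 59}
serve next job → 47; now {59}
serve next job → 59; now {}
insert 41 → {41}
serve next job → 41; now {}
insert 73 → {73}
serve next job → 73; now {}
insert 62 → {62}
insert 48 → {48, 62}
insert 40 → {40, 48, 62}
insert 77 → {40, 48, 62, 77}
serve next job → 40; now {48, 62, 77}
insert 49 → {48, 49, 62, 77}
serve next job → 48; now {49, 62, 77}
insert 72 → {49, 62, 72, 77}
insert 69 → {49, 62, 69, 72, 77}
insert 53 → {49, 53, 62, 69, 72, 77}
insert 65 → {49, 53, 62, 65, 69, 72, 77}
serve next job → 49; now {53, 62, 65, 69, 72, 77}
serve next job → 53; now {62, 65, 69, 72, 77}
insert 74 → {62, 65, 69, 72, 74, 77}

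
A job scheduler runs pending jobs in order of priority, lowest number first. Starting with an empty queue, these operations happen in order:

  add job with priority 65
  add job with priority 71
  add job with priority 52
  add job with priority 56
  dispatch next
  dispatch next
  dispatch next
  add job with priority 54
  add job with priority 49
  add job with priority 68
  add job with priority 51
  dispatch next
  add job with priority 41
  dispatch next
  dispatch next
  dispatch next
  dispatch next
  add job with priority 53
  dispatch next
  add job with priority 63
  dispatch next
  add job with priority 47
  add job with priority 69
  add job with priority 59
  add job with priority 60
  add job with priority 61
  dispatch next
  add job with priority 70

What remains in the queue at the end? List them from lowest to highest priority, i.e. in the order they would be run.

59, 60, 61, 69, 70, 71

insert 65 → {65}
insert 71 → {65, 71}
insert 52 → {52, 65, 71}
insert 56 → {52, 56, 65, 71}
dispatch next → 52; now {56, 65, 71}
dispatch next → 56; now {65, 71}
dispatch next → 65; now {71}
insert 54 → {54, 71}
insert 49 → {49, 54, 71}
insert 68 → {49, 54, 68, 71}
insert 51 → {49, 51, 54, 68, 71}
dispatch next → 49; now {51, 54, 68, 71}
insert 41 → {41, 51, 54, 68, 71}
dispatch next → 41; now {51, 54, 68, 71}
dispatch next → 51; now {54, 68, 71}
dispatch next → 54; now {68, 71}
dispatch next → 68; now {71}
insert 53 → {53, 71}
dispatch next → 53; now {71}
insert 63 → {63, 71}
dispatch next → 63; now {71}
insert 47 → {47, 71}
insert 69 → {47, 69, 71}
insert 59 → {47, 59, 69, 71}
insert 60 → {47, 59, 60, 69, 71}
insert 61 → {47, 59, 60, 61, 69, 71}
dispatch next → 47; now {59, 60, 61, 69, 71}
insert 70 → {59, 60, 61, 69, 70, 71}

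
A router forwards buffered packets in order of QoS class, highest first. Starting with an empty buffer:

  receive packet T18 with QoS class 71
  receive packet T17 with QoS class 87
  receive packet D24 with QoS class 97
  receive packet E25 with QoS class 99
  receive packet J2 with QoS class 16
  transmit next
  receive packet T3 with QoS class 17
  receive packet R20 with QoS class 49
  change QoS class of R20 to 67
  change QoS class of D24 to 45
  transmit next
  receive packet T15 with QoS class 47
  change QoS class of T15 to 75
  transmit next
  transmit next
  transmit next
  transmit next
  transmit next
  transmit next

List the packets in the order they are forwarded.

add T18 (QoS class 71) → {T18:71}
add T17 (QoS class 87) → {T17:87, T18:71}
add D24 (QoS class 97) → {D24:97, T17:87, T18:71}
add E25 (QoS class 99) → {E25:99, D24:97, T17:87, T18:71}
add J2 (QoS class 16) → {E25:99, D24:97, T17:87, T18:71, J2:16}
transmit next → E25; now {D24:97, T17:87, T18:71, J2:16}
add T3 (QoS class 17) → {D24:97, T17:87, T18:71, T3:17, J2:16}
add R20 (QoS class 49) → {D24:97, T17:87, T18:71, R20:49, T3:17, J2:16}
update R20 to QoS class 67 → {D24:97, T17:87, T18:71, R20:67, T3:17, J2:16}
update D24 to QoS class 45 → {T17:87, T18:71, R20:67, D24:45, T3:17, J2:16}
transmit next → T17; now {T18:71, R20:67, D24:45, T3:17, J2:16}
add T15 (QoS class 47) → {T18:71, R20:67, T15:47, D24:45, T3:17, J2:16}
update T15 to QoS class 75 → {T15:75, T18:71, R20:67, D24:45, T3:17, J2:16}
transmit next → T15; now {T18:71, R20:67, D24:45, T3:17, J2:16}
transmit next → T18; now {R20:67, D24:45, T3:17, J2:16}
transmit next → R20; now {D24:45, T3:17, J2:16}
transmit next → D24; now {T3:17, J2:16}
transmit next → T3; now {J2:16}
transmit next → J2; now {}

E25 → T17 → T15 → T18 → R20 → D24 → T3 → J2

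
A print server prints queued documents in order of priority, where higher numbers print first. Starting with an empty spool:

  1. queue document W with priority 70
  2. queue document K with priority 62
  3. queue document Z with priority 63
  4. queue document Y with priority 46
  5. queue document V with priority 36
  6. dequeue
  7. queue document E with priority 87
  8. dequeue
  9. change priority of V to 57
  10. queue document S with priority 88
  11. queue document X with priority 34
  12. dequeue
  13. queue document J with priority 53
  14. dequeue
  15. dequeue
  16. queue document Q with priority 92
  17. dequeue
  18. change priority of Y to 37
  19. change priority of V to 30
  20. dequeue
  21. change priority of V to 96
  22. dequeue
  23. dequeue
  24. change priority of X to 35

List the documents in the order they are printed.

add W (priority 70) → {W:70}
add K (priority 62) → {W:70, K:62}
add Z (priority 63) → {W:70, Z:63, K:62}
add Y (priority 46) → {W:70, Z:63, K:62, Y:46}
add V (priority 36) → {W:70, Z:63, K:62, Y:46, V:36}
dequeue → W; now {Z:63, K:62, Y:46, V:36}
add E (priority 87) → {E:87, Z:63, K:62, Y:46, V:36}
dequeue → E; now {Z:63, K:62, Y:46, V:36}
update V to priority 57 → {Z:63, K:62, V:57, Y:46}
add S (priority 88) → {S:88, Z:63, K:62, V:57, Y:46}
add X (priority 34) → {S:88, Z:63, K:62, V:57, Y:46, X:34}
dequeue → S; now {Z:63, K:62, V:57, Y:46, X:34}
add J (priority 53) → {Z:63, K:62, V:57, J:53, Y:46, X:34}
dequeue → Z; now {K:62, V:57, J:53, Y:46, X:34}
dequeue → K; now {V:57, J:53, Y:46, X:34}
add Q (priority 92) → {Q:92, V:57, J:53, Y:46, X:34}
dequeue → Q; now {V:57, J:53, Y:46, X:34}
update Y to priority 37 → {V:57, J:53, Y:37, X:34}
update V to priority 30 → {J:53, Y:37, X:34, V:30}
dequeue → J; now {Y:37, X:34, V:30}
update V to priority 96 → {V:96, Y:37, X:34}
dequeue → V; now {Y:37, X:34}
dequeue → Y; now {X:34}
update X to priority 35 → {X:35}

[W, E, S, Z, K, Q, J, V, Y]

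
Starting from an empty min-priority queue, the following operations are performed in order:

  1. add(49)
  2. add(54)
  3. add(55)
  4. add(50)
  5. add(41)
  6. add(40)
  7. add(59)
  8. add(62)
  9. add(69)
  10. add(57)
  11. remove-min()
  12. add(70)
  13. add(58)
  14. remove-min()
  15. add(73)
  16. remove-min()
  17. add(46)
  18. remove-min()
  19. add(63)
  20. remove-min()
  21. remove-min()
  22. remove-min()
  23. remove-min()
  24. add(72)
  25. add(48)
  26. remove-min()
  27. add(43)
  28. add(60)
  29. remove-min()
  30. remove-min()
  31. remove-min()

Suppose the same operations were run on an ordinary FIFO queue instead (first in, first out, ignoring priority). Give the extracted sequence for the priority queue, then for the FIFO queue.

priority queue: 40 → 41 → 49 → 46 → 50 → 54 → 55 → 57 → 48 → 43 → 58 → 59; FIFO queue: 49, 54, 55, 50, 41, 40, 59, 62, 69, 57, 70, 58

insert 49 → {49}
insert 54 → {49, 54}
insert 55 → {49, 54, 55}
insert 50 → {49, 50, 54, 55}
insert 41 → {41, 49, 50, 54, 55}
insert 40 → {40, 41, 49, 50, 54, 55}
insert 59 → {40, 41, 49, 50, 54, 55, 59}
insert 62 → {40, 41, 49, 50, 54, 55, 59, 62}
insert 69 → {40, 41, 49, 50, 54, 55, 59, 62, 69}
insert 57 → {40, 41, 49, 50, 54, 55, 57, 59, 62, 69}
remove-min → 40; now {41, 49, 50, 54, 55, 57, 59, 62, 69}
insert 70 → {41, 49, 50, 54, 55, 57, 59, 62, 69, 70}
insert 58 → {41, 49, 50, 54, 55, 57, 58, 59, 62, 69, 70}
remove-min → 41; now {49, 50, 54, 55, 57, 58, 59, 62, 69, 70}
insert 73 → {49, 50, 54, 55, 57, 58, 59, 62, 69, 70, 73}
remove-min → 49; now {50, 54, 55, 57, 58, 59, 62, 69, 70, 73}
insert 46 → {46, 50, 54, 55, 57, 58, 59, 62, 69, 70, 73}
remove-min → 46; now {50, 54, 55, 57, 58, 59, 62, 69, 70, 73}
insert 63 → {50, 54, 55, 57, 58, 59, 62, 63, 69, 70, 73}
remove-min → 50; now {54, 55, 57, 58, 59, 62, 63, 69, 70, 73}
remove-min → 54; now {55, 57, 58, 59, 62, 63, 69, 70, 73}
remove-min → 55; now {57, 58, 59, 62, 63, 69, 70, 73}
remove-min → 57; now {58, 59, 62, 63, 69, 70, 73}
insert 72 → {58, 59, 62, 63, 69, 70, 72, 73}
insert 48 → {48, 58, 59, 62, 63, 69, 70, 72, 73}
remove-min → 48; now {58, 59, 62, 63, 69, 70, 72, 73}
insert 43 → {43, 58, 59, 62, 63, 69, 70, 72, 73}
insert 60 → {43, 58, 59, 60, 62, 63, 69, 70, 72, 73}
remove-min → 43; now {58, 59, 60, 62, 63, 69, 70, 72, 73}
remove-min → 58; now {59, 60, 62, 63, 69, 70, 72, 73}
remove-min → 59; now {60, 62, 63, 69, 70, 72, 73}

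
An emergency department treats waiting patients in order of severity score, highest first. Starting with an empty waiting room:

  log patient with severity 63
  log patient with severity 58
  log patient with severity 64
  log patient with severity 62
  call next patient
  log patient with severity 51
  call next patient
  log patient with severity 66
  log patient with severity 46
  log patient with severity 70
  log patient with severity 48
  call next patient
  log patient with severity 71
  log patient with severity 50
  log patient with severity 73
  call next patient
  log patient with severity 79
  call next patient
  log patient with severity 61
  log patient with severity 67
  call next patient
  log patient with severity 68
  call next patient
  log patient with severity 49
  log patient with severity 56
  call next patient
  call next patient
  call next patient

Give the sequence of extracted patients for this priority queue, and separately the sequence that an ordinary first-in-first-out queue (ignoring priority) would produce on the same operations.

priority queue: 64 → 63 → 70 → 73 → 79 → 71 → 68 → 67 → 66 → 62; FIFO queue: 63, 58, 64, 62, 51, 66, 46, 70, 48, 71

insert 63 → {63}
insert 58 → {63, 58}
insert 64 → {64, 63, 58}
insert 62 → {64, 63, 62, 58}
call next patient → 64; now {63, 62, 58}
insert 51 → {63, 62, 58, 51}
call next patient → 63; now {62, 58, 51}
insert 66 → {66, 62, 58, 51}
insert 46 → {66, 62, 58, 51, 46}
insert 70 → {70, 66, 62, 58, 51, 46}
insert 48 → {70, 66, 62, 58, 51, 48, 46}
call next patient → 70; now {66, 62, 58, 51, 48, 46}
insert 71 → {71, 66, 62, 58, 51, 48, 46}
insert 50 → {71, 66, 62, 58, 51, 50, 48, 46}
insert 73 → {73, 71, 66, 62, 58, 51, 50, 48, 46}
call next patient → 73; now {71, 66, 62, 58, 51, 50, 48, 46}
insert 79 → {79, 71, 66, 62, 58, 51, 50, 48, 46}
call next patient → 79; now {71, 66, 62, 58, 51, 50, 48, 46}
insert 61 → {71, 66, 62, 61, 58, 51, 50, 48, 46}
insert 67 → {71, 67, 66, 62, 61, 58, 51, 50, 48, 46}
call next patient → 71; now {67, 66, 62, 61, 58, 51, 50, 48, 46}
insert 68 → {68, 67, 66, 62, 61, 58, 51, 50, 48, 46}
call next patient → 68; now {67, 66, 62, 61, 58, 51, 50, 48, 46}
insert 49 → {67, 66, 62, 61, 58, 51, 50, 49, 48, 46}
insert 56 → {67, 66, 62, 61, 58, 56, 51, 50, 49, 48, 46}
call next patient → 67; now {66, 62, 61, 58, 56, 51, 50, 49, 48, 46}
call next patient → 66; now {62, 61, 58, 56, 51, 50, 49, 48, 46}
call next patient → 62; now {61, 58, 56, 51, 50, 49, 48, 46}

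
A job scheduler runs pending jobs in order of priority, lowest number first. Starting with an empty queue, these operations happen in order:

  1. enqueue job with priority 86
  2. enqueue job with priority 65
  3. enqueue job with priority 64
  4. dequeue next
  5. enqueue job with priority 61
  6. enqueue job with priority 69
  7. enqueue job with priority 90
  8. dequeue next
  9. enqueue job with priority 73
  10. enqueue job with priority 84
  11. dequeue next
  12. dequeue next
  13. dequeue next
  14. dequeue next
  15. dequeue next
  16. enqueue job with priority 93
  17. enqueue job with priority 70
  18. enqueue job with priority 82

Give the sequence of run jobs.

insert 86 → {86}
insert 65 → {65, 86}
insert 64 → {64, 65, 86}
dequeue next → 64; now {65, 86}
insert 61 → {61, 65, 86}
insert 69 → {61, 65, 69, 86}
insert 90 → {61, 65, 69, 86, 90}
dequeue next → 61; now {65, 69, 86, 90}
insert 73 → {65, 69, 73, 86, 90}
insert 84 → {65, 69, 73, 84, 86, 90}
dequeue next → 65; now {69, 73, 84, 86, 90}
dequeue next → 69; now {73, 84, 86, 90}
dequeue next → 73; now {84, 86, 90}
dequeue next → 84; now {86, 90}
dequeue next → 86; now {90}
insert 93 → {90, 93}
insert 70 → {70, 90, 93}
insert 82 → {70, 82, 90, 93}

[64, 61, 65, 69, 73, 84, 86]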